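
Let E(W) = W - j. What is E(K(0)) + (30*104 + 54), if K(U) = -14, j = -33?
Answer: 3193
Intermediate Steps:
E(W) = 33 + W (E(W) = W - 1*(-33) = W + 33 = 33 + W)
E(K(0)) + (30*104 + 54) = (33 - 14) + (30*104 + 54) = 19 + (3120 + 54) = 19 + 3174 = 3193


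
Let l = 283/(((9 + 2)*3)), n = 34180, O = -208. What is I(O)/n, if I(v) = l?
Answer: 283/1127940 ≈ 0.00025090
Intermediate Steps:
l = 283/33 (l = 283/((11*3)) = 283/33 ≈ 8.5758)
I(v) = 283/33
I(O)/n = (283/33)/34180 = (283/33)*(1/34180) = 283/1127940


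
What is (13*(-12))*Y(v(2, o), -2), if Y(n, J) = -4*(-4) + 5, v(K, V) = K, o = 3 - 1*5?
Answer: -3276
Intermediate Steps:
o = -2 (o = 3 - 5 = -2)
Y(n, J) = 21 (Y(n, J) = 16 + 5 = 21)
(13*(-12))*Y(v(2, o), -2) = (13*(-12))*21 = -156*21 = -3276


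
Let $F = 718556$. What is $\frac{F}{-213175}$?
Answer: $- \frac{718556}{213175} \approx -3.3707$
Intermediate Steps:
$\frac{F}{-213175} = \frac{718556}{-213175} = 718556 \left(- \frac{1}{213175}\right) = - \frac{718556}{213175}$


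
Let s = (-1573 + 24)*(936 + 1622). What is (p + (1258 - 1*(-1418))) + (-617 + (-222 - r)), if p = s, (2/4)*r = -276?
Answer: -3959953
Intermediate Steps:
r = -552 (r = 2*(-276) = -552)
s = -3962342 (s = -1549*2558 = -3962342)
p = -3962342
(p + (1258 - 1*(-1418))) + (-617 + (-222 - r)) = (-3962342 + (1258 - 1*(-1418))) + (-617 + (-222 - 1*(-552))) = (-3962342 + (1258 + 1418)) + (-617 + (-222 + 552)) = (-3962342 + 2676) + (-617 + 330) = -3959666 - 287 = -3959953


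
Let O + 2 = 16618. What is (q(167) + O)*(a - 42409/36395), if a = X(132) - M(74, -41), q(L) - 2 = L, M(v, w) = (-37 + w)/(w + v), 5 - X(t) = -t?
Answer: 185732859852/80069 ≈ 2.3197e+6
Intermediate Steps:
X(t) = 5 + t (X(t) = 5 - (-1)*t = 5 + t)
M(v, w) = (-37 + w)/(v + w)
q(L) = 2 + L
O = 16616 (O = -2 + 16618 = 16616)
a = 1533/11 (a = (5 + 132) - (-37 - 41)/(74 - 41) = 137 - (-78)/33 = 137 - 1*(-26/11) = 137 + 26/11 = 1533/11 ≈ 139.36)
(q(167) + O)*(a - 42409/36395) = ((2 + 167) + 16616)*(1533/11 - 42409/36395) = (169 + 16616)*(1533/11 - 42409*1/36395) = 16785*(1533/11 - 42409/36395) = 16785*(55327036/400345) = 185732859852/80069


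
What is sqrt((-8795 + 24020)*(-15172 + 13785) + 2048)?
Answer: I*sqrt(21115027) ≈ 4595.1*I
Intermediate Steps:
sqrt((-8795 + 24020)*(-15172 + 13785) + 2048) = sqrt(15225*(-1387) + 2048) = sqrt(-21117075 + 2048) = sqrt(-21115027) = I*sqrt(21115027)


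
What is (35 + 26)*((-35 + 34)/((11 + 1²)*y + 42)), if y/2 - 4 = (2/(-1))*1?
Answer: -61/90 ≈ -0.67778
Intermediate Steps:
y = 4 (y = 8 + 2*((2/(-1))*1) = 8 + 2*((2*(-1))*1) = 8 + 2*(-2*1) = 8 + 2*(-2) = 8 - 4 = 4)
(35 + 26)*((-35 + 34)/((11 + 1²)*y + 42)) = (35 + 26)*((-35 + 34)/((11 + 1²)*4 + 42)) = 61*(-1/((11 + 1)*4 + 42)) = 61*(-1/(12*4 + 42)) = 61*(-1/(48 + 42)) = 61*(-1/90) = -61/90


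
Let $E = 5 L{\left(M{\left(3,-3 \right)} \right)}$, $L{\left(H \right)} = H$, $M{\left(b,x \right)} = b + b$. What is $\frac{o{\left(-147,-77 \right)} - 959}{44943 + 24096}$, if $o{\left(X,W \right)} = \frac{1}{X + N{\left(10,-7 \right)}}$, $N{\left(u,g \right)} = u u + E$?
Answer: $- \frac{16304}{1173663} \approx -0.013892$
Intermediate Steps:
$M{\left(b,x \right)} = 2 b$
$E = 30$ ($E = 5 \cdot 2 \cdot 3 = 5 \cdot 6 = 30$)
$N{\left(u,g \right)} = 30 + u^{2}$ ($N{\left(u,g \right)} = u u + 30 = u^{2} + 30 = 30 + u^{2}$)
$o{\left(X,W \right)} = \frac{1}{130 + X}$ ($o{\left(X,W \right)} = \frac{1}{X + \left(30 + 10^{2}\right)} = \frac{1}{X + \left(30 + 100\right)} = \frac{1}{X + 130} = \frac{1}{130 + X}$)
$\frac{o{\left(-147,-77 \right)} - 959}{44943 + 24096} = \frac{\frac{1}{130 - 147} - 959}{44943 + 24096} = \frac{\frac{1}{-17} - 959}{69039} = \left(- \frac{1}{17} - 959\right) \frac{1}{69039} = \left(- \frac{16304}{17}\right) \frac{1}{69039} = - \frac{16304}{1173663}$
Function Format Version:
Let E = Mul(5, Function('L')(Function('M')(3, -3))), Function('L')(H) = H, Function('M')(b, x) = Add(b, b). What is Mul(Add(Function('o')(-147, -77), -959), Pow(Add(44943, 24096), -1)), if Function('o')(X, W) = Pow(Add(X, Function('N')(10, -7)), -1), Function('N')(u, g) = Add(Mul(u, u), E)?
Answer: Rational(-16304, 1173663) ≈ -0.013892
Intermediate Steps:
Function('M')(b, x) = Mul(2, b)
E = 30 (E = Mul(5, Mul(2, 3)) = Mul(5, 6) = 30)
Function('N')(u, g) = Add(30, Pow(u, 2)) (Function('N')(u, g) = Add(Mul(u, u), 30) = Add(Pow(u, 2), 30) = Add(30, Pow(u, 2)))
Function('o')(X, W) = Pow(Add(130, X), -1) (Function('o')(X, W) = Pow(Add(X, Add(30, Pow(10, 2))), -1) = Pow(Add(X, Add(30, 100)), -1) = Pow(Add(X, 130), -1) = Pow(Add(130, X), -1))
Mul(Add(Function('o')(-147, -77), -959), Pow(Add(44943, 24096), -1)) = Mul(Add(Pow(Add(130, -147), -1), -959), Pow(Add(44943, 24096), -1)) = Mul(Add(Pow(-17, -1), -959), Pow(69039, -1)) = Mul(Add(Rational(-1, 17), -959), Rational(1, 69039)) = Mul(Rational(-16304, 17), Rational(1, 69039)) = Rational(-16304, 1173663)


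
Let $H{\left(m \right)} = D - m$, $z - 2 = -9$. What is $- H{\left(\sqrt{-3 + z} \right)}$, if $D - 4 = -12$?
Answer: $8 + i \sqrt{10} \approx 8.0 + 3.1623 i$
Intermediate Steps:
$D = -8$ ($D = 4 - 12 = -8$)
$z = -7$ ($z = 2 - 9 = -7$)
$H{\left(m \right)} = -8 - m$
$- H{\left(\sqrt{-3 + z} \right)} = - (-8 - \sqrt{-3 - 7}) = - (-8 - \sqrt{-10}) = - (-8 - i \sqrt{10}) = 8 + i \sqrt{10}$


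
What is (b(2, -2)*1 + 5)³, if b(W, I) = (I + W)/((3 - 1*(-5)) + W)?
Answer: 125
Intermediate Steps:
b(W, I) = (I + W)/(8 + W) (b(W, I) = (I + W)/((3 + 5) + W) = (I + W)/(8 + W))
(b(2, -2)*1 + 5)³ = (((-2 + 2)/(8 + 2))*1 + 5)³ = ((0/10)*1 + 5)³ = (((⅒)*0)*1 + 5)³ = (0*1 + 5)³ = (0 + 5)³ = 5³ = 125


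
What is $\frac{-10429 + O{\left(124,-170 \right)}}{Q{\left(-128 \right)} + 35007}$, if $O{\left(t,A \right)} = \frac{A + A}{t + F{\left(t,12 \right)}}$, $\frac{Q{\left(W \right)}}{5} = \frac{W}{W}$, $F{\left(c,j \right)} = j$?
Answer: $- \frac{20863}{70024} \approx -0.29794$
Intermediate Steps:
$Q{\left(W \right)} = 5$ ($Q{\left(W \right)} = 5 \frac{W}{W} = 5 \cdot 1 = 5$)
$O{\left(t,A \right)} = \frac{2 A}{12 + t}$ ($O{\left(t,A \right)} = \frac{A + A}{t + 12} = \frac{2 A}{12 + t}$)
$\frac{-10429 + O{\left(124,-170 \right)}}{Q{\left(-128 \right)} + 35007} = \frac{-10429 + 2 \left(-170\right) \frac{1}{12 + 124}}{5 + 35007} = \frac{-10429 + 2 \left(-170\right) \frac{1}{136}}{35012} = \left(-10429 + 2 \left(-170\right) \frac{1}{136}\right) \frac{1}{35012} = \left(-10429 - \frac{5}{2}\right) \frac{1}{35012} = \left(- \frac{20863}{2}\right) \frac{1}{35012} = - \frac{20863}{70024}$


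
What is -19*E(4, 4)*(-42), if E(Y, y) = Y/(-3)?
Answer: -1064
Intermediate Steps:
E(Y, y) = -Y/3 (E(Y, y) = Y*(-⅓) = -Y/3)
-19*E(4, 4)*(-42) = -(-19)*4/3*(-42) = -19*(-4/3)*(-42) = (76/3)*(-42) = -1064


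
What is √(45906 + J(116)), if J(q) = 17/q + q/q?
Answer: √154431641/58 ≈ 214.26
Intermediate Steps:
J(q) = 1 + 17/q (J(q) = 17/q + 1 = 1 + 17/q)
√(45906 + J(116)) = √(45906 + (17 + 116)/116) = √(45906 + (1/116)*133) = √(45906 + 133/116) = √(5325229/116) = √154431641/58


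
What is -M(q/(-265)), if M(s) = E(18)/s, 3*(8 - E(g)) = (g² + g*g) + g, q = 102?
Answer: -28355/51 ≈ -555.98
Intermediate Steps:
E(g) = 8 - 2*g²/3 - g/3 (E(g) = 8 - ((g² + g*g) + g)/3 = 8 - ((g² + g²) + g)/3 = 8 - (2*g² + g)/3 = 8 - (g + 2*g²)/3 = 8 + (-2*g²/3 - g/3) = 8 - 2*g²/3 - g/3)
M(s) = -214/s (M(s) = (8 - ⅔*18² - ⅓*18)/s = (8 - ⅔*324 - 6)/s = (8 - 216 - 6)/s = -214/s)
-M(q/(-265)) = -(-214)/(102/(-265)) = -(-214)/(102*(-1/265)) = -(-214)/(-102/265) = -(-214)*(-265)/102 = -1*28355/51 = -28355/51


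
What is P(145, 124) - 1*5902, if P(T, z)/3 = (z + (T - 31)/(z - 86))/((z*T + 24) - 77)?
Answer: -105804773/17927 ≈ -5902.0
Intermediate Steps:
P(T, z) = 3*(z + (-31 + T)/(-86 + z))/(-53 + T*z) (P(T, z) = 3*((z + (T - 31)/(z - 86))/((z*T + 24) - 77)) = 3*((z + (-31 + T)/(-86 + z))/((T*z + 24) - 77)) = 3*((z + (-31 + T)/(-86 + z))/((24 + T*z) - 77)) = 3*((z + (-31 + T)/(-86 + z))/(-53 + T*z)) = 3*(z + (-31 + T)/(-86 + z))/(-53 + T*z))
P(145, 124) - 1*5902 = 3*(-31 + 145 + 124² - 86*124)/(4558 - 53*124 + 145*124² - 86*145*124) - 1*5902 = 3*(-31 + 145 + 15376 - 10664)/(4558 - 6572 + 145*15376 - 1546280) - 5902 = 3*4826/(4558 - 6572 + 2229520 - 1546280) - 5902 = 3*4826/681226 - 5902 = 3*(1/681226)*4826 - 5902 = 381/17927 - 5902 = -105804773/17927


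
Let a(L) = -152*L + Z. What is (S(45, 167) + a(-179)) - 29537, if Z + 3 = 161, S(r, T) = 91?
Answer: -2080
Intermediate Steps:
Z = 158 (Z = -3 + 161 = 158)
a(L) = 158 - 152*L (a(L) = -152*L + 158 = 158 - 152*L)
(S(45, 167) + a(-179)) - 29537 = (91 + (158 - 152*(-179))) - 29537 = (91 + (158 + 27208)) - 29537 = (91 + 27366) - 29537 = 27457 - 29537 = -2080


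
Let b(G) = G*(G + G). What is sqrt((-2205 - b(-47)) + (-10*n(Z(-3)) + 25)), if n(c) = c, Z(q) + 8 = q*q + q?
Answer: I*sqrt(6578) ≈ 81.105*I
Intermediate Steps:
Z(q) = -8 + q + q**2 (Z(q) = -8 + (q*q + q) = -8 + (q**2 + q) = -8 + (q + q**2) = -8 + q + q**2)
b(G) = 2*G**2 (b(G) = G*(2*G) = 2*G**2)
sqrt((-2205 - b(-47)) + (-10*n(Z(-3)) + 25)) = sqrt((-2205 - 2*(-47)**2) + (-10*(-8 - 3 + (-3)**2) + 25)) = sqrt((-2205 - 2*2209) + (-10*(-8 - 3 + 9) + 25)) = sqrt((-2205 - 1*4418) + (-10*(-2) + 25)) = sqrt((-2205 - 4418) + (20 + 25)) = sqrt(-6623 + 45) = sqrt(-6578) = I*sqrt(6578)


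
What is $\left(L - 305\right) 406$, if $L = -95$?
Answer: $-162400$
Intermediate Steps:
$\left(L - 305\right) 406 = \left(-95 - 305\right) 406 = \left(-400\right) 406 = -162400$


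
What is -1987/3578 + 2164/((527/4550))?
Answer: 35228656451/1885606 ≈ 18683.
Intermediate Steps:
-1987/3578 + 2164/((527/4550)) = -1987*1/3578 + 2164/((527*(1/4550))) = -1987/3578 + 2164/(527/4550) = -1987/3578 + 2164*(4550/527) = -1987/3578 + 9846200/527 = 35228656451/1885606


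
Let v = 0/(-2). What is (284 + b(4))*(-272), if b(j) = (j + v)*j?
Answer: -81600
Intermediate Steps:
v = 0 (v = 0*(-½) = 0)
b(j) = j² (b(j) = (j + 0)*j = j*j = j²)
(284 + b(4))*(-272) = (284 + 4²)*(-272) = (284 + 16)*(-272) = 300*(-272) = -81600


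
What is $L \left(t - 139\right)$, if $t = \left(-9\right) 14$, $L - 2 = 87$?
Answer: $-23585$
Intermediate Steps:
$L = 89$ ($L = 2 + 87 = 89$)
$t = -126$
$L \left(t - 139\right) = 89 \left(-126 - 139\right) = 89 \left(-265\right) = -23585$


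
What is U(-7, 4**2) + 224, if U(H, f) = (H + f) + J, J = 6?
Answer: 239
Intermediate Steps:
U(H, f) = 6 + H + f (U(H, f) = (H + f) + 6 = 6 + H + f)
U(-7, 4**2) + 224 = (6 - 7 + 4**2) + 224 = (6 - 7 + 16) + 224 = 15 + 224 = 239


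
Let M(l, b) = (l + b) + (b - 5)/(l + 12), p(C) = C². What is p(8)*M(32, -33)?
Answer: -1312/11 ≈ -119.27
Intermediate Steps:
M(l, b) = b + l + (-5 + b)/(12 + l) (M(l, b) = (b + l) + (-5 + b)/(12 + l) = b + l + (-5 + b)/(12 + l))
p(8)*M(32, -33) = 8²*((-5 + 32² + 12*32 + 13*(-33) - 33*32)/(12 + 32)) = 64*((-5 + 1024 + 384 - 429 - 1056)/44) = 64*((1/44)*(-82)) = 64*(-41/22) = -1312/11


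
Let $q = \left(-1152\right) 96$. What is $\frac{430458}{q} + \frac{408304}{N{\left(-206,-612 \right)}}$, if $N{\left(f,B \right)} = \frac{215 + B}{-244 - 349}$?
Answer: $\frac{4462806099533}{7317504} \approx 6.0988 \cdot 10^{5}$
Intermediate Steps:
$q = -110592$
$N{\left(f,B \right)} = - \frac{215}{593} - \frac{B}{593}$ ($N{\left(f,B \right)} = \frac{215 + B}{-593} = \left(215 + B\right) \left(- \frac{1}{593}\right) = - \frac{215}{593} - \frac{B}{593}$)
$\frac{430458}{q} + \frac{408304}{N{\left(-206,-612 \right)}} = \frac{430458}{-110592} + \frac{408304}{- \frac{215}{593} - - \frac{612}{593}} = 430458 \left(- \frac{1}{110592}\right) + \frac{408304}{- \frac{215}{593} + \frac{612}{593}} = - \frac{71743}{18432} + \frac{408304}{\frac{397}{593}} = - \frac{71743}{18432} + 408304 \cdot \frac{593}{397} = - \frac{71743}{18432} + \frac{242124272}{397} = \frac{4462806099533}{7317504}$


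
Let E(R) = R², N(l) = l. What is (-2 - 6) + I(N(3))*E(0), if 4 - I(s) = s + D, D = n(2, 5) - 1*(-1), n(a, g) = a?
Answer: -8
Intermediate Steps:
D = 3 (D = 2 - 1*(-1) = 2 + 1 = 3)
I(s) = 1 - s (I(s) = 4 - (s + 3) = 4 - (3 + s) = 4 + (-3 - s) = 1 - s)
(-2 - 6) + I(N(3))*E(0) = (-2 - 6) + (1 - 1*3)*0² = -8 + (1 - 3)*0 = -8 - 2*0 = -8 + 0 = -8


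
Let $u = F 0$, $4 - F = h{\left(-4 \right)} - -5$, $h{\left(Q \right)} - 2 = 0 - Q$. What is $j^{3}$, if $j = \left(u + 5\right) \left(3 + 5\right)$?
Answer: $64000$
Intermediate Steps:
$h{\left(Q \right)} = 2 - Q$ ($h{\left(Q \right)} = 2 + \left(0 - Q\right) = 2 - Q$)
$F = -7$ ($F = 4 - \left(\left(2 - -4\right) - -5\right) = 4 - \left(\left(2 + 4\right) + 5\right) = 4 - \left(6 + 5\right) = 4 - 11 = -7$)
$u = 0$ ($u = \left(-7\right) 0 = 0$)
$j = 40$ ($j = \left(0 + 5\right) \left(3 + 5\right) = 5 \cdot 8 = 40$)
$j^{3} = 40^{3} = 64000$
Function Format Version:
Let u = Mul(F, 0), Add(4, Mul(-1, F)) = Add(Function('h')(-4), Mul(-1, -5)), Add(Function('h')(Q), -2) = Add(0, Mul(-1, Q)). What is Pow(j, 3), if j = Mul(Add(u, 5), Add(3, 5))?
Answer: 64000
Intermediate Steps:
Function('h')(Q) = Add(2, Mul(-1, Q)) (Function('h')(Q) = Add(2, Add(0, Mul(-1, Q))) = Add(2, Mul(-1, Q)))
F = -7 (F = Add(4, Mul(-1, Add(Add(2, Mul(-1, -4)), Mul(-1, -5)))) = Add(4, Mul(-1, Add(Add(2, 4), 5))) = Add(4, Mul(-1, Add(6, 5))) = Add(4, Mul(-1, 11)) = Add(4, -11) = -7)
u = 0 (u = Mul(-7, 0) = 0)
j = 40 (j = Mul(Add(0, 5), Add(3, 5)) = Mul(5, 8) = 40)
Pow(j, 3) = Pow(40, 3) = 64000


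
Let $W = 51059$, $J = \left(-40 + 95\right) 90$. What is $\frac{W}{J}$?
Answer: $\frac{51059}{4950} \approx 10.315$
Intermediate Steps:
$J = 4950$ ($J = 55 \cdot 90 = 4950$)
$\frac{W}{J} = \frac{51059}{4950}$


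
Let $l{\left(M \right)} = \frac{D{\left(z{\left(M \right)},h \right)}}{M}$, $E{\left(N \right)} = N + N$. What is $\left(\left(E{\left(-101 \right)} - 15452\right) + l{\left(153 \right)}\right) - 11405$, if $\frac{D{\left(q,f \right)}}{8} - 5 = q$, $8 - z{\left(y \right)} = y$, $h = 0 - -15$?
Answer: $- \frac{4141147}{153} \approx -27066.0$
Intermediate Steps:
$h = 15$ ($h = 0 + 15 = 15$)
$z{\left(y \right)} = 8 - y$
$D{\left(q,f \right)} = 40 + 8 q$
$E{\left(N \right)} = 2 N$
$l{\left(M \right)} = \frac{104 - 8 M}{M}$ ($l{\left(M \right)} = \frac{40 + 8 \left(8 - M\right)}{M} = \frac{40 - \left(-64 + 8 M\right)}{M} = \frac{104 - 8 M}{M}$)
$\left(\left(E{\left(-101 \right)} - 15452\right) + l{\left(153 \right)}\right) - 11405 = \left(\left(2 \left(-101\right) - 15452\right) - \left(8 - \frac{104}{153}\right)\right) - 11405 = \left(\left(-202 - 15452\right) + \left(-8 + 104 \cdot \frac{1}{153}\right)\right) - 11405 = \left(-15654 + \left(-8 + \frac{104}{153}\right)\right) - 11405 = \left(-15654 - \frac{1120}{153}\right) - 11405 = - \frac{2396182}{153} - 11405 = - \frac{4141147}{153}$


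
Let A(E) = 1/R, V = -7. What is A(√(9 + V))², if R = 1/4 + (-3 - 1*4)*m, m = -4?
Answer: 16/12769 ≈ 0.0012530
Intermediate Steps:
R = 113/4 (R = 1/4 + (-3 - 1*4)*(-4) = ¼ + (-3 - 4)*(-4) = ¼ - 7*(-4) = ¼ + 28 = 113/4 ≈ 28.250)
A(E) = 4/113 (A(E) = 1/(113/4) = 4/113)
A(√(9 + V))² = (4/113)² = 16/12769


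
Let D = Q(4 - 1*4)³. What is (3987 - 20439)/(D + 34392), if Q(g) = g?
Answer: -1371/2866 ≈ -0.47837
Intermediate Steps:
D = 0 (D = (4 - 1*4)³ = (4 - 4)³ = 0³ = 0)
(3987 - 20439)/(D + 34392) = (3987 - 20439)/(0 + 34392) = -16452/34392 = -16452*1/34392 = -1371/2866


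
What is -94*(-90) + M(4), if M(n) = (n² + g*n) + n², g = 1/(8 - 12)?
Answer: 8491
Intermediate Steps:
g = -¼ (g = 1/(-4) = -¼ ≈ -0.25000)
M(n) = 2*n² - n/4 (M(n) = (n² - n/4) + n² = 2*n² - n/4)
-94*(-90) + M(4) = -94*(-90) + (¼)*4*(-1 + 8*4) = 8460 + (¼)*4*(-1 + 32) = 8460 + (¼)*4*31 = 8460 + 31 = 8491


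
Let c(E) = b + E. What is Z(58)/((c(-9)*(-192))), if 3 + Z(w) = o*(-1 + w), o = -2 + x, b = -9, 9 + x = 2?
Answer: -43/288 ≈ -0.14931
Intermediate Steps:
x = -7 (x = -9 + 2 = -7)
o = -9 (o = -2 - 7 = -9)
c(E) = -9 + E
Z(w) = 6 - 9*w (Z(w) = -3 - 9*(-1 + w) = -3 + (9 - 9*w) = 6 - 9*w)
Z(58)/((c(-9)*(-192))) = (6 - 9*58)/(((-9 - 9)*(-192))) = (6 - 522)/((-18*(-192))) = -516/3456 = -516*1/3456 = -43/288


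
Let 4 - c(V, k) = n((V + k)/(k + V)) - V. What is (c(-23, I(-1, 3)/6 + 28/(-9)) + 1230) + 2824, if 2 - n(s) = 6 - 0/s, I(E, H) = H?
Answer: 4039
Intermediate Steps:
n(s) = -4 (n(s) = 2 - (6 - 0/s) = 2 - (6 - 1*0) = 2 - (6 + 0) = 2 - 1*6 = 2 - 6 = -4)
c(V, k) = 8 + V (c(V, k) = 4 - (-4 - V) = 4 + (4 + V) = 8 + V)
(c(-23, I(-1, 3)/6 + 28/(-9)) + 1230) + 2824 = ((8 - 23) + 1230) + 2824 = (-15 + 1230) + 2824 = 1215 + 2824 = 4039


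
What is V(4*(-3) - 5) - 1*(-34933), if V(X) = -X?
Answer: 34950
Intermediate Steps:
V(4*(-3) - 5) - 1*(-34933) = -(4*(-3) - 5) - 1*(-34933) = -(-12 - 5) + 34933 = -1*(-17) + 34933 = 17 + 34933 = 34950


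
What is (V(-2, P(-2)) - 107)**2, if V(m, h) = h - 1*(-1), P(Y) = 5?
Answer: 10201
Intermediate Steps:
V(m, h) = 1 + h (V(m, h) = h + 1 = 1 + h)
(V(-2, P(-2)) - 107)**2 = ((1 + 5) - 107)**2 = (6 - 107)**2 = (-101)**2 = 10201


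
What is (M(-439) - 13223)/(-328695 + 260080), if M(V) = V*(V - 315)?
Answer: -317783/68615 ≈ -4.6314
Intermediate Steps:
M(V) = V*(-315 + V)
(M(-439) - 13223)/(-328695 + 260080) = (-439*(-315 - 439) - 13223)/(-328695 + 260080) = (-439*(-754) - 13223)/(-68615) = (331006 - 13223)*(-1/68615) = 317783*(-1/68615) = -317783/68615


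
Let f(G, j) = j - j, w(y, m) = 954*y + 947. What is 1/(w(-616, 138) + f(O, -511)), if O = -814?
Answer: -1/586717 ≈ -1.7044e-6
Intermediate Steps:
w(y, m) = 947 + 954*y
f(G, j) = 0
1/(w(-616, 138) + f(O, -511)) = 1/((947 + 954*(-616)) + 0) = 1/((947 - 587664) + 0) = 1/(-586717 + 0) = 1/(-586717) = -1/586717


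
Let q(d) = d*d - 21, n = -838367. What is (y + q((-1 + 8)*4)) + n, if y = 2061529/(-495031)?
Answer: -414642007253/495031 ≈ -8.3761e+5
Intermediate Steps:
y = -2061529/495031 (y = 2061529*(-1/495031) = -2061529/495031 ≈ -4.1644)
q(d) = -21 + d**2 (q(d) = d**2 - 21 = -21 + d**2)
(y + q((-1 + 8)*4)) + n = (-2061529/495031 + (-21 + ((-1 + 8)*4)**2)) - 838367 = (-2061529/495031 + (-21 + (7*4)**2)) - 838367 = (-2061529/495031 + (-21 + 28**2)) - 838367 = (-2061529/495031 + (-21 + 784)) - 838367 = (-2061529/495031 + 763) - 838367 = 375647124/495031 - 838367 = -414642007253/495031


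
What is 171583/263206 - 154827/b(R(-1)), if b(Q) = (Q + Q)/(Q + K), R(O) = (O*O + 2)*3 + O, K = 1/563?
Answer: -91791745243073/1185479824 ≈ -77430.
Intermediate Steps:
K = 1/563 ≈ 0.0017762
R(O) = 6 + O + 3*O² (R(O) = (O² + 2)*3 + O = (2 + O²)*3 + O = (6 + 3*O²) + O = 6 + O + 3*O²)
b(Q) = 2*Q/(1/563 + Q) (b(Q) = (Q + Q)/(Q + 1/563) = (2*Q)/(1/563 + Q) = 2*Q/(1/563 + Q))
171583/263206 - 154827/b(R(-1)) = 171583/263206 - 154827*(1 + 563*(6 - 1 + 3*(-1)²))/(1126*(6 - 1 + 3*(-1)²)) = 171583*(1/263206) - 154827*(1 + 563*(6 - 1 + 3*1))/(1126*(6 - 1 + 3*1)) = 171583/263206 - 154827*(1 + 563*(6 - 1 + 3))/(1126*(6 - 1 + 3)) = 171583/263206 - 154827/(1126*8/(1 + 563*8)) = 171583/263206 - 154827/(1126*8/(1 + 4504)) = 171583/263206 - 154827/(1126*8/4505) = 171583/263206 - 154827/(1126*8*(1/4505)) = 171583/263206 - 154827/9008/4505 = 171583/263206 - 154827*4505/9008 = 171583/263206 - 697495635/9008 = -91791745243073/1185479824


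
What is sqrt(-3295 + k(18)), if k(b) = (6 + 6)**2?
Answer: I*sqrt(3151) ≈ 56.134*I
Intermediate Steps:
k(b) = 144 (k(b) = 12**2 = 144)
sqrt(-3295 + k(18)) = sqrt(-3295 + 144) = sqrt(-3151) = I*sqrt(3151)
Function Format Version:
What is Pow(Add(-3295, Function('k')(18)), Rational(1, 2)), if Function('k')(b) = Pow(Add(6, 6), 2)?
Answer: Mul(I, Pow(3151, Rational(1, 2))) ≈ Mul(56.134, I)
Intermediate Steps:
Function('k')(b) = 144 (Function('k')(b) = Pow(12, 2) = 144)
Pow(Add(-3295, Function('k')(18)), Rational(1, 2)) = Pow(Add(-3295, 144), Rational(1, 2)) = Pow(-3151, Rational(1, 2)) = Mul(I, Pow(3151, Rational(1, 2)))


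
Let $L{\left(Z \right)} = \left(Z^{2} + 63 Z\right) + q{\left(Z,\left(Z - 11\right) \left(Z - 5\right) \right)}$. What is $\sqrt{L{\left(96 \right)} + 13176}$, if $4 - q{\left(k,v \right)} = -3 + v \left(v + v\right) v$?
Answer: $i \sqrt{925573552303} \approx 9.6207 \cdot 10^{5} i$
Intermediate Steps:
$q{\left(k,v \right)} = 7 - 2 v^{3}$ ($q{\left(k,v \right)} = 4 - \left(-3 + v \left(v + v\right) v\right) = 4 - \left(-3 + v 2 v v\right) = 4 - \left(-3 + v 2 v^{2}\right) = 4 - \left(-3 + 2 v^{3}\right) = 7 - 2 v^{3}$)
$L{\left(Z \right)} = 7 + Z^{2} + 63 Z - 2 \left(-11 + Z\right)^{3} \left(-5 + Z\right)^{3}$ ($L{\left(Z \right)} = \left(Z^{2} + 63 Z\right) - \left(-7 + 2 \left(\left(Z - 11\right) \left(Z - 5\right)\right)^{3}\right) = \left(Z^{2} + 63 Z\right) - \left(-7 + 2 \left(\left(-11 + Z\right) \left(-5 + Z\right)\right)^{3}\right) = \left(Z^{2} + 63 Z\right) - \left(-7 + 2 \left(-11 + Z\right)^{3} \left(-5 + Z\right)^{3}\right) = 7 + Z^{2} + 63 Z - 2 \left(-11 + Z\right)^{3} \left(-5 + Z\right)^{3}$)
$\sqrt{L{\left(96 \right)} + 13176} = \sqrt{\left(7 + 96^{2} - 2 \left(55 + 96^{2} - 1536\right)^{3} + 63 \cdot 96\right) + 13176} = \sqrt{\left(7 + 9216 - 2 \left(55 + 9216 - 1536\right)^{3} + 6048\right) + 13176} = \sqrt{\left(7 + 9216 - 2 \cdot 7735^{3} + 6048\right) + 13176} = \sqrt{\left(7 + 9216 - 925573580750 + 6048\right) + 13176} = \sqrt{-925573565479 + 13176} = \sqrt{-925573552303} = i \sqrt{925573552303}$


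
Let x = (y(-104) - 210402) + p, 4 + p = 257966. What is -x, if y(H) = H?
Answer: -47456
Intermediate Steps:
p = 257962 (p = -4 + 257966 = 257962)
x = 47456 (x = (-104 - 210402) + 257962 = -210506 + 257962 = 47456)
-x = -1*47456 = -47456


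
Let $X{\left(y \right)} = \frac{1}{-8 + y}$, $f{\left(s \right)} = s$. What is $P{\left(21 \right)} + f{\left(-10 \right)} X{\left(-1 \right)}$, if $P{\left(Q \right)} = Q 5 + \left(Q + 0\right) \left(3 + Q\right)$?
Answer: $\frac{5491}{9} \approx 610.11$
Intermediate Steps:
$P{\left(Q \right)} = 5 Q + Q \left(3 + Q\right)$
$P{\left(21 \right)} + f{\left(-10 \right)} X{\left(-1 \right)} = 21 \left(8 + 21\right) - \frac{10}{-8 - 1} = 21 \cdot 29 - \frac{10}{-9} = 609 - - \frac{10}{9} = 609 + \frac{10}{9} = \frac{5491}{9}$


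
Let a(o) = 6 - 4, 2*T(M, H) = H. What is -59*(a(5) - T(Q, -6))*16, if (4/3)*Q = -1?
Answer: -4720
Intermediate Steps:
Q = -¾ (Q = (¾)*(-1) = -¾ ≈ -0.75000)
T(M, H) = H/2
a(o) = 2
-59*(a(5) - T(Q, -6))*16 = -59*(2 - (-6)/2)*16 = -59*(2 - 1*(-3))*16 = -59*(2 + 3)*16 = -59*5*16 = -295*16 = -4720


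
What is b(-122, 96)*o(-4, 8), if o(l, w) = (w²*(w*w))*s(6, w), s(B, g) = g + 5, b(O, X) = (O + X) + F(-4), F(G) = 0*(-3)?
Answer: -1384448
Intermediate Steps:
F(G) = 0
b(O, X) = O + X (b(O, X) = (O + X) + 0 = O + X)
s(B, g) = 5 + g
o(l, w) = w⁴*(5 + w) (o(l, w) = (w²*(w*w))*(5 + w) = (w²*w²)*(5 + w) = w⁴*(5 + w))
b(-122, 96)*o(-4, 8) = (-122 + 96)*(8⁴*(5 + 8)) = -106496*13 = -26*53248 = -1384448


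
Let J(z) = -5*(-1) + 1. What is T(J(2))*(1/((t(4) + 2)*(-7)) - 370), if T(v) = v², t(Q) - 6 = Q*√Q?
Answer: -372969/28 ≈ -13320.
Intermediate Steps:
J(z) = 6 (J(z) = 5 + 1 = 6)
t(Q) = 6 + Q^(3/2) (t(Q) = 6 + Q*√Q = 6 + Q^(3/2))
T(J(2))*(1/((t(4) + 2)*(-7)) - 370) = 6²*(1/(((6 + 4^(3/2)) + 2)*(-7)) - 370) = 36*(1/(((6 + 8) + 2)*(-7)) - 370) = 36*(1/((14 + 2)*(-7)) - 370) = 36*(1/(16*(-7)) - 370) = 36*(1/(-112) - 370) = 36*(-1/112 - 370) = 36*(-41441/112) = -372969/28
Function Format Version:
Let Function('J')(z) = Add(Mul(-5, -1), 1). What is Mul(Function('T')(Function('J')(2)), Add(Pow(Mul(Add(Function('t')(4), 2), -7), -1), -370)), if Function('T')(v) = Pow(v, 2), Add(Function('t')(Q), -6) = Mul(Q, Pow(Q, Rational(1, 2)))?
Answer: Rational(-372969, 28) ≈ -13320.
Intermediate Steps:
Function('J')(z) = 6 (Function('J')(z) = Add(5, 1) = 6)
Function('t')(Q) = Add(6, Pow(Q, Rational(3, 2))) (Function('t')(Q) = Add(6, Mul(Q, Pow(Q, Rational(1, 2)))) = Add(6, Pow(Q, Rational(3, 2))))
Mul(Function('T')(Function('J')(2)), Add(Pow(Mul(Add(Function('t')(4), 2), -7), -1), -370)) = Mul(Pow(6, 2), Add(Pow(Mul(Add(Add(6, Pow(4, Rational(3, 2))), 2), -7), -1), -370)) = Mul(36, Add(Pow(Mul(Add(Add(6, 8), 2), -7), -1), -370)) = Mul(36, Add(Pow(Mul(Add(14, 2), -7), -1), -370)) = Mul(36, Add(Pow(Mul(16, -7), -1), -370)) = Mul(36, Add(Pow(-112, -1), -370)) = Mul(36, Add(Rational(-1, 112), -370)) = Mul(36, Rational(-41441, 112)) = Rational(-372969, 28)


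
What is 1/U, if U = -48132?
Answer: -1/48132 ≈ -2.0776e-5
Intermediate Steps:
1/U = 1/(-48132) = -1/48132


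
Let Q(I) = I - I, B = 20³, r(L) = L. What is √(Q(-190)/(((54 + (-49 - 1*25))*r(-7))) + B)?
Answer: 40*√5 ≈ 89.443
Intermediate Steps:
B = 8000
Q(I) = 0
√(Q(-190)/(((54 + (-49 - 1*25))*r(-7))) + B) = √(0/(((54 + (-49 - 1*25))*(-7))) + 8000) = √(0/(((54 + (-49 - 25))*(-7))) + 8000) = √(0/(((54 - 74)*(-7))) + 8000) = √(0/((-20*(-7))) + 8000) = √(0/140 + 8000) = √(0*(1/140) + 8000) = √(0 + 8000) = √8000 = 40*√5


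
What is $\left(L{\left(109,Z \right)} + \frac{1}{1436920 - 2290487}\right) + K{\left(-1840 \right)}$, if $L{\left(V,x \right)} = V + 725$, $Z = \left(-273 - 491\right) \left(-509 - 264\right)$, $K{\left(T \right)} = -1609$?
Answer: $- \frac{661514426}{853567} \approx -775.0$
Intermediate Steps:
$Z = 590572$ ($Z = - 764 \left(-509 - 264\right) = \left(-764\right) \left(-773\right) = 590572$)
$L{\left(V,x \right)} = 725 + V$
$\left(L{\left(109,Z \right)} + \frac{1}{1436920 - 2290487}\right) + K{\left(-1840 \right)} = \left(\left(725 + 109\right) + \frac{1}{1436920 - 2290487}\right) - 1609 = \left(834 + \frac{1}{-853567}\right) - 1609 = \left(834 - \frac{1}{853567}\right) - 1609 = \frac{711874877}{853567} - 1609 = - \frac{661514426}{853567}$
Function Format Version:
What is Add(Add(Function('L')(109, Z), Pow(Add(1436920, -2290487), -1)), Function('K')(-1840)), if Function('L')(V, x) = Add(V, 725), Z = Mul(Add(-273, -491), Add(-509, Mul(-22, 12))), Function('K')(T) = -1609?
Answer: Rational(-661514426, 853567) ≈ -775.00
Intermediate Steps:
Z = 590572 (Z = Mul(-764, Add(-509, -264)) = Mul(-764, -773) = 590572)
Function('L')(V, x) = Add(725, V)
Add(Add(Function('L')(109, Z), Pow(Add(1436920, -2290487), -1)), Function('K')(-1840)) = Add(Add(Add(725, 109), Pow(Add(1436920, -2290487), -1)), -1609) = Add(Add(834, Pow(-853567, -1)), -1609) = Add(Add(834, Rational(-1, 853567)), -1609) = Add(Rational(711874877, 853567), -1609) = Rational(-661514426, 853567)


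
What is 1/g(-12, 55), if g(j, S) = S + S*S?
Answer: 1/3080 ≈ 0.00032468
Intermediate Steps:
g(j, S) = S + S²
1/g(-12, 55) = 1/(55*(1 + 55)) = 1/(55*56) = 1/3080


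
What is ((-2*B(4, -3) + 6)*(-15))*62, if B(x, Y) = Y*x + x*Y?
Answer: -50220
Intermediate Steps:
B(x, Y) = 2*Y*x (B(x, Y) = Y*x + Y*x = 2*Y*x)
((-2*B(4, -3) + 6)*(-15))*62 = ((-4*(-3)*4 + 6)*(-15))*62 = ((-2*(-24) + 6)*(-15))*62 = ((48 + 6)*(-15))*62 = (54*(-15))*62 = -810*62 = -50220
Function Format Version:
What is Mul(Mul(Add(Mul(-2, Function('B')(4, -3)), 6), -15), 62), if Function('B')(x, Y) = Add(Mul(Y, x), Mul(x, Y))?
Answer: -50220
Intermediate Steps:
Function('B')(x, Y) = Mul(2, Y, x) (Function('B')(x, Y) = Add(Mul(Y, x), Mul(Y, x)) = Mul(2, Y, x))
Mul(Mul(Add(Mul(-2, Function('B')(4, -3)), 6), -15), 62) = Mul(Mul(Add(Mul(-2, Mul(2, -3, 4)), 6), -15), 62) = Mul(Mul(Add(Mul(-2, -24), 6), -15), 62) = Mul(Mul(Add(48, 6), -15), 62) = Mul(Mul(54, -15), 62) = Mul(-810, 62) = -50220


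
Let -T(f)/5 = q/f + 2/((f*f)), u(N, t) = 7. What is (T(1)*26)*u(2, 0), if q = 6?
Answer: -7280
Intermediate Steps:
T(f) = -30/f - 10/f² (T(f) = -5*(6/f + 2/((f*f))) = -5*(6/f + 2/(f²)) = -5*(6/f + 2/f²) = -5*(2/f² + 6/f) = -30/f - 10/f²)
(T(1)*26)*u(2, 0) = ((10*(-1 - 3*1)/1²)*26)*7 = ((10*1*(-1 - 3))*26)*7 = ((10*1*(-4))*26)*7 = -40*26*7 = -1040*7 = -7280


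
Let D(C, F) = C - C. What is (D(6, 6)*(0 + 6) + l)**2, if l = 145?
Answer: 21025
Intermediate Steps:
D(C, F) = 0
(D(6, 6)*(0 + 6) + l)**2 = (0*(0 + 6) + 145)**2 = (0*6 + 145)**2 = (0 + 145)**2 = 145**2 = 21025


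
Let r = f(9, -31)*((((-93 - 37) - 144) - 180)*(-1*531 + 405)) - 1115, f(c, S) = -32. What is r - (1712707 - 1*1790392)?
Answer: -1753958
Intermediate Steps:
r = -1831643 (r = -32*(((-93 - 37) - 144) - 180)*(-1*531 + 405) - 1115 = -32*((-130 - 144) - 180)*(-531 + 405) - 1115 = -32*(-274 - 180)*(-126) - 1115 = -(-14528)*(-126) - 1115 = -32*57204 - 1115 = -1830528 - 1115 = -1831643)
r - (1712707 - 1*1790392) = -1831643 - (1712707 - 1*1790392) = -1831643 - (1712707 - 1790392) = -1831643 - 1*(-77685) = -1831643 + 77685 = -1753958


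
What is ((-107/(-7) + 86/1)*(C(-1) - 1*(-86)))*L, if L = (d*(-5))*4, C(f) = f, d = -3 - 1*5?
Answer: 9642400/7 ≈ 1.3775e+6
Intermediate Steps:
d = -8 (d = -3 - 5 = -8)
L = 160 (L = -8*(-5)*4 = 40*4 = 160)
((-107/(-7) + 86/1)*(C(-1) - 1*(-86)))*L = ((-107/(-7) + 86/1)*(-1 - 1*(-86)))*160 = ((-107*(-⅐) + 86*1)*(-1 + 86))*160 = ((107/7 + 86)*85)*160 = ((709/7)*85)*160 = (60265/7)*160 = 9642400/7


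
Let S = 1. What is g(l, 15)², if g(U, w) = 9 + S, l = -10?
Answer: 100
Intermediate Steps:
g(U, w) = 10 (g(U, w) = 9 + 1 = 10)
g(l, 15)² = 10² = 100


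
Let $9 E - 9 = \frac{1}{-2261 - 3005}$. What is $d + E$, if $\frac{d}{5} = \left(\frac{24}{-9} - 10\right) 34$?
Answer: $- \frac{102007687}{47394} \approx -2152.3$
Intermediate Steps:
$E = \frac{47393}{47394}$ ($E = 1 + \frac{1}{9 \left(-2261 - 3005\right)} = 1 + \frac{1}{9 \left(-5266\right)} = 1 + \frac{1}{9} \left(- \frac{1}{5266}\right) = 1 - \frac{1}{47394} = \frac{47393}{47394} \approx 0.99998$)
$d = - \frac{6460}{3}$ ($d = 5 \left(\frac{24}{-9} - 10\right) 34 = 5 \left(24 \left(- \frac{1}{9}\right) - 10\right) 34 = 5 \left(- \frac{8}{3} - 10\right) 34 = 5 \left(\left(- \frac{38}{3}\right) 34\right) = 5 \left(- \frac{1292}{3}\right) = - \frac{6460}{3} \approx -2153.3$)
$d + E = - \frac{6460}{3} + \frac{47393}{47394} = - \frac{102007687}{47394}$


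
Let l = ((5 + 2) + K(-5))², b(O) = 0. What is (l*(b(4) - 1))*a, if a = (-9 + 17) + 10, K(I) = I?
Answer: -72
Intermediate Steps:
l = 4 (l = ((5 + 2) - 5)² = (7 - 5)² = 2² = 4)
a = 18 (a = 8 + 10 = 18)
(l*(b(4) - 1))*a = (4*(0 - 1))*18 = (4*(-1))*18 = -4*18 = -72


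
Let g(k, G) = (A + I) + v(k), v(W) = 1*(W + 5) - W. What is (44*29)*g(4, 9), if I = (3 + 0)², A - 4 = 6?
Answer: 30624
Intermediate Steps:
v(W) = 5 (v(W) = 1*(5 + W) - W = (5 + W) - W = 5)
A = 10 (A = 4 + 6 = 10)
I = 9 (I = 3² = 9)
g(k, G) = 24 (g(k, G) = (10 + 9) + 5 = 19 + 5 = 24)
(44*29)*g(4, 9) = (44*29)*24 = 1276*24 = 30624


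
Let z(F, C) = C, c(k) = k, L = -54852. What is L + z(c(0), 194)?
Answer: -54658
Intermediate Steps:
L + z(c(0), 194) = -54852 + 194 = -54658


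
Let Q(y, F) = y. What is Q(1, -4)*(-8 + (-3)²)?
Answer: 1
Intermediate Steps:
Q(1, -4)*(-8 + (-3)²) = 1*(-8 + (-3)²) = 1*(-8 + 9) = 1*1 = 1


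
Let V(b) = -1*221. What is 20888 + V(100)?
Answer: 20667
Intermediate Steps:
V(b) = -221
20888 + V(100) = 20888 - 221 = 20667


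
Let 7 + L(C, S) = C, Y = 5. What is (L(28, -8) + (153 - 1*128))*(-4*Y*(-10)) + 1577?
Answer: 10777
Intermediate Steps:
L(C, S) = -7 + C
(L(28, -8) + (153 - 1*128))*(-4*Y*(-10)) + 1577 = ((-7 + 28) + (153 - 1*128))*(-4*5*(-10)) + 1577 = (21 + (153 - 128))*(-20*(-10)) + 1577 = (21 + 25)*200 + 1577 = 46*200 + 1577 = 9200 + 1577 = 10777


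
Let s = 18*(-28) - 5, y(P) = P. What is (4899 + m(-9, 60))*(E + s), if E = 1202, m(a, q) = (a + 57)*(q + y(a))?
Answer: 5091471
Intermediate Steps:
s = -509 (s = -504 - 5 = -509)
m(a, q) = (57 + a)*(a + q) (m(a, q) = (a + 57)*(q + a) = (57 + a)*(a + q))
(4899 + m(-9, 60))*(E + s) = (4899 + ((-9)² + 57*(-9) + 57*60 - 9*60))*(1202 - 509) = (4899 + (81 - 513 + 3420 - 540))*693 = (4899 + 2448)*693 = 7347*693 = 5091471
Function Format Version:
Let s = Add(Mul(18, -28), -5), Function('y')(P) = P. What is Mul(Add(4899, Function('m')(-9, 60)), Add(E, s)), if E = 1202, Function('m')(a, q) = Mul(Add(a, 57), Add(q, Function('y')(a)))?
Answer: 5091471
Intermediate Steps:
s = -509 (s = Add(-504, -5) = -509)
Function('m')(a, q) = Mul(Add(57, a), Add(a, q)) (Function('m')(a, q) = Mul(Add(a, 57), Add(q, a)) = Mul(Add(57, a), Add(a, q)))
Mul(Add(4899, Function('m')(-9, 60)), Add(E, s)) = Mul(Add(4899, Add(Pow(-9, 2), Mul(57, -9), Mul(57, 60), Mul(-9, 60))), Add(1202, -509)) = Mul(Add(4899, Add(81, -513, 3420, -540)), 693) = Mul(Add(4899, 2448), 693) = Mul(7347, 693) = 5091471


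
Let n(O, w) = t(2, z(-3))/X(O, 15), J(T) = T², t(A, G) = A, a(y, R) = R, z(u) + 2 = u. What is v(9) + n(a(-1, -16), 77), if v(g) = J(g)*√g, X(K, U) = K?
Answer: 1943/8 ≈ 242.88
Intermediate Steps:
z(u) = -2 + u
n(O, w) = 2/O
v(g) = g^(5/2) (v(g) = g²*√g = g^(5/2))
v(9) + n(a(-1, -16), 77) = 9^(5/2) + 2/(-16) = 243 + 2*(-1/16) = 243 - ⅛ = 1943/8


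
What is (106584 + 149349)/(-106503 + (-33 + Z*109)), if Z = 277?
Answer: -255933/76343 ≈ -3.3524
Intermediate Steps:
(106584 + 149349)/(-106503 + (-33 + Z*109)) = (106584 + 149349)/(-106503 + (-33 + 277*109)) = 255933/(-106503 + (-33 + 30193)) = 255933/(-106503 + 30160) = 255933/(-76343) = 255933*(-1/76343) = -255933/76343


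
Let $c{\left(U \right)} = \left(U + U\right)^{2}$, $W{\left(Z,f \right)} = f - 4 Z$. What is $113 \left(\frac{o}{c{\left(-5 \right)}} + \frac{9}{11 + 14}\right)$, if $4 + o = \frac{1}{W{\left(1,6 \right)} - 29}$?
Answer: $\frac{97519}{2700} \approx 36.118$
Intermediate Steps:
$c{\left(U \right)} = 4 U^{2}$ ($c{\left(U \right)} = \left(2 U\right)^{2} = 4 U^{2}$)
$o = - \frac{109}{27}$ ($o = -4 + \frac{1}{\left(6 - 4\right) - 29} = -4 + \frac{1}{2 - 29} = -4 + \frac{1}{-27} = -4 - \frac{1}{27} = - \frac{109}{27} \approx -4.037$)
$113 \left(\frac{o}{c{\left(-5 \right)}} + \frac{9}{11 + 14}\right) = 113 \left(- \frac{109}{27 \cdot 4 \left(-5\right)^{2}} + \frac{9}{11 + 14}\right) = 113 \left(- \frac{109}{27 \cdot 4 \cdot 25} + \frac{9}{25}\right) = 113 \left(- \frac{109}{27 \cdot 100} + 9 \cdot \frac{1}{25}\right) = 113 \left(\left(- \frac{109}{27}\right) \frac{1}{100} + \frac{9}{25}\right) = 113 \left(- \frac{109}{2700} + \frac{9}{25}\right) = 113 \cdot \frac{863}{2700} = \frac{97519}{2700}$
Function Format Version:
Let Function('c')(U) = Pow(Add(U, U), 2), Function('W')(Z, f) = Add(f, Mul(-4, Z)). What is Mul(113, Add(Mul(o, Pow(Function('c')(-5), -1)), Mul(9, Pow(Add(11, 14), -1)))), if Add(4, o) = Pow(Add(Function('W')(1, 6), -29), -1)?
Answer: Rational(97519, 2700) ≈ 36.118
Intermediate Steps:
Function('c')(U) = Mul(4, Pow(U, 2)) (Function('c')(U) = Pow(Mul(2, U), 2) = Mul(4, Pow(U, 2)))
o = Rational(-109, 27) (o = Add(-4, Pow(Add(Add(6, Mul(-4, 1)), -29), -1)) = Add(-4, Pow(Add(Add(6, -4), -29), -1)) = Add(-4, Pow(Add(2, -29), -1)) = Add(-4, Pow(-27, -1)) = Add(-4, Rational(-1, 27)) = Rational(-109, 27) ≈ -4.0370)
Mul(113, Add(Mul(o, Pow(Function('c')(-5), -1)), Mul(9, Pow(Add(11, 14), -1)))) = Mul(113, Add(Mul(Rational(-109, 27), Pow(Mul(4, Pow(-5, 2)), -1)), Mul(9, Pow(Add(11, 14), -1)))) = Mul(113, Add(Mul(Rational(-109, 27), Pow(Mul(4, 25), -1)), Mul(9, Pow(25, -1)))) = Mul(113, Add(Mul(Rational(-109, 27), Pow(100, -1)), Mul(9, Rational(1, 25)))) = Mul(113, Add(Mul(Rational(-109, 27), Rational(1, 100)), Rational(9, 25))) = Mul(113, Add(Rational(-109, 2700), Rational(9, 25))) = Mul(113, Rational(863, 2700)) = Rational(97519, 2700)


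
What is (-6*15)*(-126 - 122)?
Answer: 22320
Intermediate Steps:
(-6*15)*(-126 - 122) = -90*(-248) = 22320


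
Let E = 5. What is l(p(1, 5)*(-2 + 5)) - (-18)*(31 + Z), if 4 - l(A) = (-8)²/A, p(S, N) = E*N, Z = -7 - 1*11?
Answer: 17786/75 ≈ 237.15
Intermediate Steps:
Z = -18 (Z = -7 - 11 = -18)
p(S, N) = 5*N
l(A) = 4 - 64/A (l(A) = 4 - (-8)²/A = 4 - 64/A)
l(p(1, 5)*(-2 + 5)) - (-18)*(31 + Z) = (4 - 64*1/(25*(-2 + 5))) - (-18)*(31 - 18) = (4 - 64/(25*3)) - (-18)*13 = (4 - 64/75) - 1*(-234) = (4 - 64*1/75) + 234 = (4 - 64/75) + 234 = 236/75 + 234 = 17786/75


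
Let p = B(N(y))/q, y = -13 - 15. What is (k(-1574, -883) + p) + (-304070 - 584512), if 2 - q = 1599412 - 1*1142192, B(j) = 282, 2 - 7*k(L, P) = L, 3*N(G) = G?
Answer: -473868203423/533421 ≈ -8.8836e+5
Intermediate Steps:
y = -28
N(G) = G/3
k(L, P) = 2/7 - L/7
q = -457218 (q = 2 - (1599412 - 1*1142192) = 2 - (1599412 - 1142192) = 2 - 1*457220 = 2 - 457220 = -457218)
p = -47/76203 (p = 282/(-457218) = 282*(-1/457218) = -47/76203 ≈ -0.00061677)
(k(-1574, -883) + p) + (-304070 - 584512) = ((2/7 - 1/7*(-1574)) - 47/76203) + (-304070 - 584512) = ((2/7 + 1574/7) - 47/76203) - 888582 = (1576/7 - 47/76203) - 888582 = 120095599/533421 - 888582 = -473868203423/533421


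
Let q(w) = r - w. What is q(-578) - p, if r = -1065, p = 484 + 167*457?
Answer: -77290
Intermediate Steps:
p = 76803 (p = 484 + 76319 = 76803)
q(w) = -1065 - w
q(-578) - p = (-1065 - 1*(-578)) - 1*76803 = (-1065 + 578) - 76803 = -487 - 76803 = -77290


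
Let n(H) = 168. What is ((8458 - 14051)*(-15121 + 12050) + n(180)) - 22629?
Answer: 17153642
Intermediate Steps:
((8458 - 14051)*(-15121 + 12050) + n(180)) - 22629 = ((8458 - 14051)*(-15121 + 12050) + 168) - 22629 = (-5593*(-3071) + 168) - 22629 = (17176103 + 168) - 22629 = 17176271 - 22629 = 17153642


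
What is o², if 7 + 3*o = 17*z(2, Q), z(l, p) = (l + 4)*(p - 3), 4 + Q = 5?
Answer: 44521/9 ≈ 4946.8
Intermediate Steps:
Q = 1 (Q = -4 + 5 = 1)
z(l, p) = (-3 + p)*(4 + l) (z(l, p) = (4 + l)*(-3 + p) = (-3 + p)*(4 + l))
o = -211/3 (o = -7/3 + (17*(-12 - 3*2 + 4*1 + 2*1))/3 = -7/3 + (17*(-12 - 6 + 4 + 2))/3 = -7/3 + (17*(-12))/3 = -7/3 + (⅓)*(-204) = -7/3 - 68 = -211/3 ≈ -70.333)
o² = (-211/3)² = 44521/9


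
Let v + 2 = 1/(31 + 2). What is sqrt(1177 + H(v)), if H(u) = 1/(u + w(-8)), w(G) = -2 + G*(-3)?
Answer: 11*sqrt(4250230)/661 ≈ 34.308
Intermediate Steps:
v = -65/33 (v = -2 + 1/(31 + 2) = -2 + 1/33 = -65/33 ≈ -1.9697)
w(G) = -2 - 3*G
H(u) = 1/(22 + u) (H(u) = 1/(u + (-2 - 3*(-8))) = 1/(u + (-2 + 24)) = 1/(u + 22) = 1/(22 + u))
sqrt(1177 + H(v)) = sqrt(1177 + 1/(22 - 65/33)) = sqrt(1177 + 1/(661/33)) = sqrt(1177 + 33/661) = sqrt(778030/661) = 11*sqrt(4250230)/661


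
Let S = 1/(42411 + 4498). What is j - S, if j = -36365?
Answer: -1705845786/46909 ≈ -36365.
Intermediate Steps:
S = 1/46909 ≈ 2.1318e-5
j - S = -36365 - 1*1/46909 = -36365 - 1/46909 = -1705845786/46909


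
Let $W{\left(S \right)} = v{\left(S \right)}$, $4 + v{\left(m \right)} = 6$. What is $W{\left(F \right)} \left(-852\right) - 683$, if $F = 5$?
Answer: $-2387$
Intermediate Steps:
$v{\left(m \right)} = 2$ ($v{\left(m \right)} = -4 + 6 = 2$)
$W{\left(S \right)} = 2$
$W{\left(F \right)} \left(-852\right) - 683 = 2 \left(-852\right) - 683 = -1704 - 683 = -2387$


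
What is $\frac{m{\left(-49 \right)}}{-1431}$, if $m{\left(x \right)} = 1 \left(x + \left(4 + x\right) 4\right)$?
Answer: $\frac{229}{1431} \approx 0.16003$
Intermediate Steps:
$m{\left(x \right)} = 16 + 5 x$ ($m{\left(x \right)} = 1 \left(x + \left(16 + 4 x\right)\right) = 1 \left(16 + 5 x\right) = 16 + 5 x$)
$\frac{m{\left(-49 \right)}}{-1431} = \frac{16 + 5 \left(-49\right)}{-1431} = \left(16 - 245\right) \left(- \frac{1}{1431}\right) = \left(-229\right) \left(- \frac{1}{1431}\right) = \frac{229}{1431}$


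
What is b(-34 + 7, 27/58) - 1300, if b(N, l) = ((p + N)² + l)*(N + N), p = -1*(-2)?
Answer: -1017179/29 ≈ -35075.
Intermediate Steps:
p = 2
b(N, l) = 2*N*(l + (2 + N)²) (b(N, l) = ((2 + N)² + l)*(N + N) = (l + (2 + N)²)*(2*N) = 2*N*(l + (2 + N)²))
b(-34 + 7, 27/58) - 1300 = 2*(-34 + 7)*(27/58 + (2 + (-34 + 7))²) - 1300 = 2*(-27)*(27*(1/58) + (2 - 27)²) - 1300 = 2*(-27)*(27/58 + (-25)²) - 1300 = 2*(-27)*(27/58 + 625) - 1300 = 2*(-27)*(36277/58) - 1300 = -979479/29 - 1300 = -1017179/29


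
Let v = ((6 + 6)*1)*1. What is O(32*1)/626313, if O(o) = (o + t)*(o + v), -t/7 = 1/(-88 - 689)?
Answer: 156332/69520743 ≈ 0.0022487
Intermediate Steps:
v = 12 (v = (12*1)*1 = 12*1 = 12)
t = 1/111 (t = -7/(-88 - 689) = -7/(-777) = -7*(-1/777) = 1/111 ≈ 0.0090090)
O(o) = (12 + o)*(1/111 + o) (O(o) = (o + 1/111)*(o + 12) = (1/111 + o)*(12 + o) = (12 + o)*(1/111 + o))
O(32*1)/626313 = (4/37 + (32*1)**2 + 1333*(32*1)/111)/626313 = (4/37 + 32**2 + (1333/111)*32)*(1/626313) = (4/37 + 1024 + 42656/111)*(1/626313) = (156332/111)*(1/626313) = 156332/69520743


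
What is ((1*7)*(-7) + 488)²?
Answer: 192721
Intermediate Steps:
((1*7)*(-7) + 488)² = (7*(-7) + 488)² = (-49 + 488)² = 439² = 192721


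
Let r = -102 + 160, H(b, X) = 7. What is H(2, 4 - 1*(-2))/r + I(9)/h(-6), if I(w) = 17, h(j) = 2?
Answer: 250/29 ≈ 8.6207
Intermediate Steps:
r = 58
H(2, 4 - 1*(-2))/r + I(9)/h(-6) = 7/58 + 17/2 = 250/29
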